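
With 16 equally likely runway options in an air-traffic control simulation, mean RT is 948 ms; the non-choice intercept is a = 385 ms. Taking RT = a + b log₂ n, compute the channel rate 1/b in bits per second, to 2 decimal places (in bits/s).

b = (948 − 385)/log₂ 16 = 563/4 = 140.750 ms per bit = 0.14075 s/bit; the reciprocal is 7.105 bits/s.

7.10 bits/s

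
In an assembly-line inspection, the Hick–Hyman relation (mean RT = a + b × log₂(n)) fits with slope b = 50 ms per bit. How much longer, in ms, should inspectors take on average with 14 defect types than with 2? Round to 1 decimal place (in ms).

140.4 ms

Only the slope matters, since a is common to both: ΔRT = b·log₂(n₂/n₁).
log₂(14) − log₂(2) = 3.8074 − 1 = 2.8074.
ΔRT = 50 × 2.8074 = 140.368 ms.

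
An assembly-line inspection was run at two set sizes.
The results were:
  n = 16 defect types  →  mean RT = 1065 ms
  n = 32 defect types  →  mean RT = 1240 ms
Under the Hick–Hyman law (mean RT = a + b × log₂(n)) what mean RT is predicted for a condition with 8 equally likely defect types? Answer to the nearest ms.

With log₂ n on the abscissa the relation is linear; from the two conditions:
  b = (1240 − 1065) / (log₂ 32 − log₂ 16) = 175 / (5 − 4) = 175 ms/bit
  a = 1065 − 175 × 4 = 365 ms
Then RT(8) = 365 + 175 × log₂ 8 = 365 + 175 × 3 ≈ 890.000 ms.

890 ms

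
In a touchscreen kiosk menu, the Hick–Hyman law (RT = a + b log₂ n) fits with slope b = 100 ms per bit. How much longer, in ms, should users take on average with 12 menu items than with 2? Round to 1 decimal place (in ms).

258.5 ms

Only the slope matters, since a is common to both: ΔRT = b·log₂(n₂/n₁).
log₂(12) − log₂(2) = 3.5850 − 1 = 2.5850.
ΔRT = 100 × 2.5850 = 258.496 ms.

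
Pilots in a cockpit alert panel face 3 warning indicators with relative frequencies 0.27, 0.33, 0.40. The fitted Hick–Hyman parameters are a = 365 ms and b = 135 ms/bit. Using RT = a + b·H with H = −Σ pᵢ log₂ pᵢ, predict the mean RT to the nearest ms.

576 ms

Entropy contributions −pᵢ log₂ pᵢ: 0.5100, 0.5278, 0.5288; sum H = 1.5666 bits.
RT = a + bH = 365 + 135·1.5666 = 576.49 ms.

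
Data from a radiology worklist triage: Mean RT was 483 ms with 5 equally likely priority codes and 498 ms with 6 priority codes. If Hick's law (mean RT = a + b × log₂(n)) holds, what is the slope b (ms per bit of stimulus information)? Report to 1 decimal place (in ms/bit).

b = (RT₂ − RT₁)/(log₂ n₂ − log₂ n₁) = (498 − 483)/(2.5850 − 2.3219) = 57.027 ms/bit.

57.0 ms/bit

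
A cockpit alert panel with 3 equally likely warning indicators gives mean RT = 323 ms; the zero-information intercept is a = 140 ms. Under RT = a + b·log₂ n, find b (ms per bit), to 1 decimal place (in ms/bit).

115.5 ms/bit

log₂(3) = 1.5850 bits.
b = (RT − a)/log₂ n = (323 − 140) / 1.5850 = 115.460 ms/bit.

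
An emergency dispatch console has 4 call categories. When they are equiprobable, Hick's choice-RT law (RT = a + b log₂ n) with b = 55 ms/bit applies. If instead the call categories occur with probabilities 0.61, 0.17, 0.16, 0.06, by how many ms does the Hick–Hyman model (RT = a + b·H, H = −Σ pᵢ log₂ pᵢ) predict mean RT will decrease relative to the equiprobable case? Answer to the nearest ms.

26 ms

Equiprobable entropy H₀ = log₂ 4 = 2.0000 bits.
Skewed entropy H = −Σ pᵢ log₂ pᵢ = 1.5361 bits.
ΔRT = b·(H₀ − H) = 55 × 0.4639 = 25.51 ms.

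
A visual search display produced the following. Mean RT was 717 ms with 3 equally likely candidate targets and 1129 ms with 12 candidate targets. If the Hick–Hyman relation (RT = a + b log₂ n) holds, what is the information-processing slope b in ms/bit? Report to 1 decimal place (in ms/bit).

Slope: b = (1129 − 717) / (log₂ 12 − log₂ 3) = 412/2.0000 = 206.000 ms/bit.

206.0 ms/bit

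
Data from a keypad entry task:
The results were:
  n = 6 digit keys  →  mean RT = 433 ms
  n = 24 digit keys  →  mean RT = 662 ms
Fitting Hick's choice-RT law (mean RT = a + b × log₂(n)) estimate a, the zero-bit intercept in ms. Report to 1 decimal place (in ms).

Slope: b = (662 − 433) / (log₂ 24 − log₂ 6) = 229/2.0000 = 114.500 ms/bit.
a = RT₁ − b·log₂ n₁ = 433 − 114.500 × 2.5850 = 137.022 ms.

137.0 ms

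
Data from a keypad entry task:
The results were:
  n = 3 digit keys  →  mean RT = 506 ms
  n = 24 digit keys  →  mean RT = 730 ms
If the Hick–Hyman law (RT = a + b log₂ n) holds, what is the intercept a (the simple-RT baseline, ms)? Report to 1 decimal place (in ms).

387.7 ms

b = (RT₂ − RT₁)/(log₂ n₂ − log₂ n₁) = (730 − 506)/(4.5850 − 1.5850) = 74.667 ms/bit.
Intercept: a = 506 − 74.667·log₂(3) = 387.656 ms.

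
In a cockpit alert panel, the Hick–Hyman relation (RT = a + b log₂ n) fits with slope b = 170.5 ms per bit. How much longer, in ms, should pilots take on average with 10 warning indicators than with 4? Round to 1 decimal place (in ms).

The intercept a cancels: ΔRT = b·(log₂ n₂ − log₂ n₁) = b·log₂(n₂/n₁).
log₂(10) − log₂(4) = 3.3219 − 2 = 1.3219.
ΔRT = 170.5 × 1.3219 = 225.389 ms.

225.4 ms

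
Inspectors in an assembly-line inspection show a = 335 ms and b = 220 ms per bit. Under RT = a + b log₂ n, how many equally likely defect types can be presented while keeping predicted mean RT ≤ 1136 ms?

12

Set 335 + 220·log₂ n ≤ 1136 → log₂ n ≤ (1136 − 335)/220 = 3.6409.
So n ≤ 2^3.6409 = 12.474; the largest integer n is 12.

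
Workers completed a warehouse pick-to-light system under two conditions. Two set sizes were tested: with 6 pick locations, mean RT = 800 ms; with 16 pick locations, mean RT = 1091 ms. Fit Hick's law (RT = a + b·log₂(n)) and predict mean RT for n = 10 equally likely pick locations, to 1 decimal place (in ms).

Solve the two-equation system in a and b:
  b = (1091 − 800) / (log₂ 16 − log₂ 6) = 291 / (4 − 2.5850) = 205.648 ms/bit
  a = 800 − 205.648 × 2.5850 = 268.407 ms
Then RT(10) = 268.407 + 205.648 × log₂ 10 = 268.407 + 205.648 × 3.3219 ≈ 951.556 ms.

951.6 ms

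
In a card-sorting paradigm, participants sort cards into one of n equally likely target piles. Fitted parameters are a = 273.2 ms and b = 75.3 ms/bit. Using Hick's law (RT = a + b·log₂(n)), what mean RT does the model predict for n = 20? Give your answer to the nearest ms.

log₂(20) = 4.3219 bits, so RT = 273.2 + 75.3 × 4.3219 ≈ 598.641 ms.

599 ms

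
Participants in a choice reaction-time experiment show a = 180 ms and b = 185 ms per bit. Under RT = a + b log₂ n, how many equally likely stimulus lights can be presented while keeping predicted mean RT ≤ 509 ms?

Information budget: (509 − 180)/185 = 1.7784 bits, so n ≤ 2^1.7784 = 3.430 → at most 3.

3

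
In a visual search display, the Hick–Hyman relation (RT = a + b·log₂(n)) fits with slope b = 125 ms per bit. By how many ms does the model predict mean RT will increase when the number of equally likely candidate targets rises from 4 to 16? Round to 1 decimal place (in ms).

The intercept a cancels: ΔRT = b·(log₂ n₂ − log₂ n₁) = b·log₂(n₂/n₁).
log₂(16) − log₂(4) = log₂(16/4) = log₂(4) = 2.
ΔRT = 125 × 2.0000 = 250.000 ms.

250.0 ms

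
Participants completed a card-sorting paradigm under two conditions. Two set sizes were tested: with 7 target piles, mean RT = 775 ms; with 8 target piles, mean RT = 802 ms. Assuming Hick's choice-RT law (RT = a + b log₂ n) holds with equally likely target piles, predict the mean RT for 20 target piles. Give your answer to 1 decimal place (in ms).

Fit slope and intercept:
  b = (802 − 775) / (log₂ 8 − log₂ 7) = 27 / (3 − 2.8074) = 140.154 ms/bit
  a = 775 − 140.154 × 2.8074 = 381.538 ms
Then RT(20) = 381.538 + 140.154 × log₂ 20 = 381.538 + 140.154 × 4.3219 ≈ 987.274 ms.

987.3 ms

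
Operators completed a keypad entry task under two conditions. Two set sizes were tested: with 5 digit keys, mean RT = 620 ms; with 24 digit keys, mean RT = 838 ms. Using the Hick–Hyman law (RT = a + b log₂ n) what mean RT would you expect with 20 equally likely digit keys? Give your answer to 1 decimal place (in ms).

With log₂ n on the abscissa the relation is linear; from the two conditions:
  b = (838 − 620) / (log₂ 24 − log₂ 5) = 218 / (4.5850 − 2.3219) = 96.331 ms/bit
  a = 620 − 96.331 × 2.3219 = 396.327 ms
Then RT(20) = 396.327 + 96.331 × log₂ 20 = 396.327 + 96.331 × 4.3219 ≈ 812.662 ms.

812.7 ms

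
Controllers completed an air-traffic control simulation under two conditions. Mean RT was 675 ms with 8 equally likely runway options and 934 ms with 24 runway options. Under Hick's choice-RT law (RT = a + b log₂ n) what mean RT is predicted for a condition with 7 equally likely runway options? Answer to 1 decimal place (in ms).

RT is linear in log₂ n, so two points fix the line:
  b = (934 − 675) / (log₂ 24 − log₂ 8) = 259 / (4.5850 − 3) = 163.411 ms/bit
  a = 675 − 163.411 × 3 = 184.768 ms
Then RT(7) = 184.768 + 163.411 × log₂ 7 = 184.768 + 163.411 × 2.8074 ≈ 643.520 ms.

643.5 ms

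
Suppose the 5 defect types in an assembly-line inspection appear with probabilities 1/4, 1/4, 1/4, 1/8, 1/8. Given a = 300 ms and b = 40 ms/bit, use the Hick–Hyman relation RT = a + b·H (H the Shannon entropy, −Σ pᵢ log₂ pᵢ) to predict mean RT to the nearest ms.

H = −Σ pᵢ log₂ pᵢ = 0.25·2 + 0.25·2 + 0.25·2 + 0.125·3 + 0.125·3 = 2.250 bits.
RT = 300 + 40 × 2.250 = 390.00 ms.

390 ms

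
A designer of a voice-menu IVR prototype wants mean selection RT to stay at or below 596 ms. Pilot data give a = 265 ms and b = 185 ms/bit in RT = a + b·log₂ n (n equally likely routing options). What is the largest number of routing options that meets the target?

3

185·log₂ n ≤ 596 − 265 = 331, giving log₂ n ≤ 1.7892 and n ≤ 3.456. The largest whole number is 3.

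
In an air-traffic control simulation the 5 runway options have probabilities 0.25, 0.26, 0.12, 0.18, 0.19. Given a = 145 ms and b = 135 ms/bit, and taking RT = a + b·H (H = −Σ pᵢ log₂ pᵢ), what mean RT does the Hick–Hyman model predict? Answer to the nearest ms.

452 ms

H = 0.25·log₂(1/0.25) + 0.26·log₂(1/0.26) + 0.12·log₂(1/0.12) + 0.18·log₂(1/0.18) + 0.19·log₂(1/0.19) = 2.2729 bits.
RT = 145 + 135 × 2.2729 = 451.84 ms.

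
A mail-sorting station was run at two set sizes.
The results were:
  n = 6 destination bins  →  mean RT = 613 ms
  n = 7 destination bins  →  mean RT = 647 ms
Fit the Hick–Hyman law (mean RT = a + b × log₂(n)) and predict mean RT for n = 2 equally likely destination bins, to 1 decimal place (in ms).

370.7 ms

Fit slope and intercept:
  b = (647 − 613) / (log₂ 7 − log₂ 6) = 34 / (2.8074 − 2.5850) = 152.883 ms/bit
  a = 613 − 152.883 × 2.5850 = 217.803 ms
Then RT(2) = 217.803 + 152.883 × log₂ 2 = 217.803 + 152.883 × 1 ≈ 370.686 ms.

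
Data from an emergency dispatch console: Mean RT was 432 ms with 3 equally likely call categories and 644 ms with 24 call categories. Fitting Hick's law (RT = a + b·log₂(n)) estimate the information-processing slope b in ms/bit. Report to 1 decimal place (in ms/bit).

The slope on a log₂ axis is (644 − 432) / (4.5850 − 1.5850) = 70.667 ms/bit.

70.7 ms/bit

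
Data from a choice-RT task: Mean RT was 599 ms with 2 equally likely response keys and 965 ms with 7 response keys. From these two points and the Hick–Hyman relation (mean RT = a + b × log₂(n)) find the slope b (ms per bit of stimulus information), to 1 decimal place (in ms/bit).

202.5 ms/bit

The slope on a log₂ axis is (965 − 599) / (2.8074 − 1) = 202.506 ms/bit.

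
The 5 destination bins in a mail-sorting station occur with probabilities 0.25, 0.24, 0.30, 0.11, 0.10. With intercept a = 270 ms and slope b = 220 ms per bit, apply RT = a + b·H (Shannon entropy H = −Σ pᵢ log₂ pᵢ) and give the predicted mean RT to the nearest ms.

Entropy contributions −pᵢ log₂ pᵢ: 0.5000, 0.4941, 0.5211, 0.3503, 0.3322; sum H = 2.1977 bits.
RT = a + bH = 270 + 220·2.1977 = 753.49 ms.

753 ms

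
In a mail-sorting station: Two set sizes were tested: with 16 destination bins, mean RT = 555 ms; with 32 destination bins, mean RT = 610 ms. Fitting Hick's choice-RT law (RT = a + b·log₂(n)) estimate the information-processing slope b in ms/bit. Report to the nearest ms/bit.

55 ms/bit

b = (RT₂ − RT₁)/(log₂ n₂ − log₂ n₁) = (610 − 555)/(5 − 4) = 55 ms/bit.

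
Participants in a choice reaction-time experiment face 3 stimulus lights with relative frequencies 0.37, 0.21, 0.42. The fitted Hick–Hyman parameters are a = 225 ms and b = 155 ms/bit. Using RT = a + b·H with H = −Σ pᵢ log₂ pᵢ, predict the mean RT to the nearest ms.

Entropy contributions −pᵢ log₂ pᵢ: 0.5307, 0.4728, 0.5256; sum H = 1.5292 bits.
RT = a + bH = 225 + 155·1.5292 = 462.03 ms.

462 ms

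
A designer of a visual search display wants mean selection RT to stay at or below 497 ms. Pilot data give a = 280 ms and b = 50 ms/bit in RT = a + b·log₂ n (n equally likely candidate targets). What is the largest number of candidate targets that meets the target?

Information budget: (497 − 280)/50 = 4.3400 bits, so n ≤ 2^4.3400 = 20.252 → at most 20.

20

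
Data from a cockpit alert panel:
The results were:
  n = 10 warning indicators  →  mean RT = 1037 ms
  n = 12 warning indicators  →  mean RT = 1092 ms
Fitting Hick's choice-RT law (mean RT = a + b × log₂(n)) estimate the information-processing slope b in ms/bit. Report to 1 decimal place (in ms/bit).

Slope: b = (1092 − 1037) / (log₂ 12 − log₂ 10) = 55/0.2630 = 209.098 ms/bit.

209.1 ms/bit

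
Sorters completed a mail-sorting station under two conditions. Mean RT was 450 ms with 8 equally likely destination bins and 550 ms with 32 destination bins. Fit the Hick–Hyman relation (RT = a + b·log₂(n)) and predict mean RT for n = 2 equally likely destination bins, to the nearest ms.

350 ms

Fit slope and intercept:
  b = (550 − 450) / (log₂ 32 − log₂ 8) = 100 / (5 − 3) = 50 ms/bit
  a = 450 − 50 × 3 = 300 ms
Then RT(2) = 300 + 50 × log₂ 2 = 300 + 50 × 1 ≈ 350.000 ms.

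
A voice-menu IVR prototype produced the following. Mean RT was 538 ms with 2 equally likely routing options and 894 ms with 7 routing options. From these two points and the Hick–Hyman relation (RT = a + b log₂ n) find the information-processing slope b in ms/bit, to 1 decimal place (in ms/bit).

Slope: b = (894 − 538) / (log₂ 7 − log₂ 2) = 356/1.8074 = 196.973 ms/bit.

197.0 ms/bit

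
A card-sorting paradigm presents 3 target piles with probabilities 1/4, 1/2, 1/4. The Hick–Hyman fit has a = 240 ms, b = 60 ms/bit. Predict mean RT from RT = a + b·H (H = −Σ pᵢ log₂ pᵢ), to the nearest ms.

H = −Σ pᵢ log₂ pᵢ = 0.25·2 + 0.5·1 + 0.25·2 = 1.500 bits.
RT = 240 + 60 × 1.500 = 330.00 ms.

330 ms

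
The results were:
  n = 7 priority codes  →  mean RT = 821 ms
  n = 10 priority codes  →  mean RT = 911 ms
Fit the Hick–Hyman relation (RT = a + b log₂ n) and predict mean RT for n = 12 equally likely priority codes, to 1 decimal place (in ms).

With log₂ n on the abscissa the relation is linear; from the two conditions:
  b = (911 − 821) / (log₂ 10 − log₂ 7) = 90 / (3.3219 − 2.8074) = 174.902 ms/bit
  a = 821 − 174.902 × 2.8074 = 329.987 ms
Then RT(12) = 329.987 + 174.902 × log₂ 12 = 329.987 + 174.902 × 3.5850 ≈ 957.005 ms.

957.0 ms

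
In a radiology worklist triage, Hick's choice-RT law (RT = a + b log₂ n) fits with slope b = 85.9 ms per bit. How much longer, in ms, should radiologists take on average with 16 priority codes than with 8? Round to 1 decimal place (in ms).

ΔRT = (a + b log₂ n₂) − (a + b log₂ n₁) = b·(log₂ n₂ − log₂ n₁).
log₂(16) − log₂(8) = log₂(16/8) = log₂(2) = 1.
ΔRT = 85.9 × 1.0000 = 85.900 ms.

85.9 ms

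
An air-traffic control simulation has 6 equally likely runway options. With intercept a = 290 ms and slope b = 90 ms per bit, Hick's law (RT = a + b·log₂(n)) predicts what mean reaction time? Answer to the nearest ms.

523 ms

log₂(6) = 2.5850 bits, so RT = 290 + 90 × 2.5850 ≈ 522.647 ms.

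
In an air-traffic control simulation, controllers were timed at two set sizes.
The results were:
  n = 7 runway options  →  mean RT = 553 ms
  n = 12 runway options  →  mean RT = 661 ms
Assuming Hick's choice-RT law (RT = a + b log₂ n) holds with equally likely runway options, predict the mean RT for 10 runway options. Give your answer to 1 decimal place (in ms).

624.5 ms

With log₂ n on the abscissa the relation is linear; from the two conditions:
  b = (661 − 553) / (log₂ 12 − log₂ 7) = 108 / (3.5850 − 2.8074) = 138.888 ms/bit
  a = 553 − 138.888 × 2.8074 = 163.093 ms
Then RT(10) = 163.093 + 138.888 × log₂ 10 = 163.093 + 138.888 × 3.3219 ≈ 624.468 ms.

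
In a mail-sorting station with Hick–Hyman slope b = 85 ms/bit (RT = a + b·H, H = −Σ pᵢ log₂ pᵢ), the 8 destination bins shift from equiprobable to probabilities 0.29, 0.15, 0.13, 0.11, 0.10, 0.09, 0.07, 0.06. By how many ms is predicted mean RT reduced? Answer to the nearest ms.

Equiprobable entropy H₀ = log₂ 8 = 3.0000 bits.
Skewed entropy H = −Σ pᵢ log₂ pᵢ = 2.8183 bits.
ΔRT = b·(H₀ − H) = 85 × 0.1817 = 15.44 ms.

15 ms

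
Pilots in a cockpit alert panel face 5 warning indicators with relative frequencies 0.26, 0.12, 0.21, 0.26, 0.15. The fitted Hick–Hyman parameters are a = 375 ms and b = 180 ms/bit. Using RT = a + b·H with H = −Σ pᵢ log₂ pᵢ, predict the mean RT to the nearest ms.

782 ms

H = 0.26·log₂(1/0.26) + 0.12·log₂(1/0.12) + 0.21·log₂(1/0.21) + 0.26·log₂(1/0.26) + 0.15·log₂(1/0.15) = 2.2610 bits.
RT = 375 + 180 × 2.2610 = 781.98 ms.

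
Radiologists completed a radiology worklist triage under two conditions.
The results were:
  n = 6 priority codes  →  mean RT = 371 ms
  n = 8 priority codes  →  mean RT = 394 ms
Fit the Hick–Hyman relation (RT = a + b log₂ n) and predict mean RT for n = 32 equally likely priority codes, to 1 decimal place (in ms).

504.8 ms

Fit slope and intercept:
  b = (394 − 371) / (log₂ 8 − log₂ 6) = 23 / (3 − 2.5850) = 55.417 ms/bit
  a = 371 − 55.417 × 2.5850 = 227.750 ms
Then RT(32) = 227.750 + 55.417 × log₂ 32 = 227.750 + 55.417 × 5 ≈ 504.833 ms.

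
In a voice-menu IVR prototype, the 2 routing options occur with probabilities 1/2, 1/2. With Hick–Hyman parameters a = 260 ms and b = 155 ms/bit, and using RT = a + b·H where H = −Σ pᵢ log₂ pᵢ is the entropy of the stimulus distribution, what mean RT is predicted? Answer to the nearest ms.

Each term −pᵢ log₂ pᵢ: 0.5·1 + 0.5·1; summed, H = 1.000 bits.
Mean RT = a + bH = 260 + 155·1.000 = 415.00 ms.

415 ms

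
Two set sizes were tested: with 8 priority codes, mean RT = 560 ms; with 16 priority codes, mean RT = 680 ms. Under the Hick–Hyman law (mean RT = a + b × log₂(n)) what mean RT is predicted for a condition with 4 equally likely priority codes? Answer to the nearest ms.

440 ms

RT is linear in log₂ n, so two points fix the line:
  b = (680 − 560) / (log₂ 16 − log₂ 8) = 120 / (4 − 3) = 120 ms/bit
  a = 560 − 120 × 3 = 200 ms
Then RT(4) = 200 + 120 × log₂ 4 = 200 + 120 × 2 ≈ 440.000 ms.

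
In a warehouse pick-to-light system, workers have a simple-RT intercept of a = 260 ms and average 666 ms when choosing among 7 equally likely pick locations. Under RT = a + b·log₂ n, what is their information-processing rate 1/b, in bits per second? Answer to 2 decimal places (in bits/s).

6.91 bits/s

b = (666 − 260)/log₂ 7 = 406/2.8074 = 144.620 ms per bit = 0.14462 s/bit; the reciprocal is 6.915 bits/s.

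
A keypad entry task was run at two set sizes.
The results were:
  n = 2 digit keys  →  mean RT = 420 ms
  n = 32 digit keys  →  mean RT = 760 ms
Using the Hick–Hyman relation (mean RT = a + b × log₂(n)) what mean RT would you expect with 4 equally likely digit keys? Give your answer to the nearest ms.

505 ms

Fit slope and intercept:
  b = (760 − 420) / (log₂ 32 − log₂ 2) = 340 / (5 − 1) = 85 ms/bit
  a = 420 − 85 × 1 = 335 ms
Then RT(4) = 335 + 85 × log₂ 4 = 335 + 85 × 2 ≈ 505.000 ms.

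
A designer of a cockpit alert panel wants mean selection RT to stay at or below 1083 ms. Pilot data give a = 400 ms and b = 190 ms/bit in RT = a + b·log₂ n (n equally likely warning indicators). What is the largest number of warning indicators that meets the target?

12

Set 400 + 190·log₂ n ≤ 1083 → log₂ n ≤ (1083 − 400)/190 = 3.5947.
So n ≤ 2^3.5947 = 12.082; the largest integer n is 12.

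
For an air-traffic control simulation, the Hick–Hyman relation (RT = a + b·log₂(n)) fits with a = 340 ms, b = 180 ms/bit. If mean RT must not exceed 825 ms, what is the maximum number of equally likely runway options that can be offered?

6

Set 340 + 180·log₂ n ≤ 825 → log₂ n ≤ (825 − 340)/180 = 2.6944.
So n ≤ 2^2.6944 = 6.473; the largest integer n is 6.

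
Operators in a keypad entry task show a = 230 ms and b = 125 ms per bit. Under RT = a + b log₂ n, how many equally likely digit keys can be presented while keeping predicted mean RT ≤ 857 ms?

Information budget: (857 − 230)/125 = 5.0160 bits, so n ≤ 2^5.0160 = 32.357 → at most 32.

32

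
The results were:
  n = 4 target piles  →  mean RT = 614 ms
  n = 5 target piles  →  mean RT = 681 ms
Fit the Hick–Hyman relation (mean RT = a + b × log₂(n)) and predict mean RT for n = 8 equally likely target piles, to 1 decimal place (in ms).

Solve the two-equation system in a and b:
  b = (681 − 614) / (log₂ 5 − log₂ 4) = 67 / (2.3219 − 2) = 208.121 ms/bit
  a = 614 − 208.121 × 2 = 197.758 ms
Then RT(8) = 197.758 + 208.121 × log₂ 8 = 197.758 + 208.121 × 3 ≈ 822.121 ms.

822.1 ms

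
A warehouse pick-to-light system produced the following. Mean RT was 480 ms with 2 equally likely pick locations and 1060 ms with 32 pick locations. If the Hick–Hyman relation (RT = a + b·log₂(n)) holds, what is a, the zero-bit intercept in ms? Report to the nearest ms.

The slope on a log₂ axis is (1060 − 480) / (5 − 1) = 145 ms/bit.
a = RT₁ − b·log₂ n₁ = 480 − 145 × 1 = 335.000 ms.

335 ms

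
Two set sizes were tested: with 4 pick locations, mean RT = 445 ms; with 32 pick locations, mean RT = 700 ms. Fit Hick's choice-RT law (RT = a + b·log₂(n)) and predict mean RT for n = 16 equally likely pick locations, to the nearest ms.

615 ms

Solve the two-equation system in a and b:
  b = (700 − 445) / (log₂ 32 − log₂ 4) = 255 / (5 − 2) = 85 ms/bit
  a = 445 − 85 × 2 = 275 ms
Then RT(16) = 275 + 85 × log₂ 16 = 275 + 85 × 4 ≈ 615.000 ms.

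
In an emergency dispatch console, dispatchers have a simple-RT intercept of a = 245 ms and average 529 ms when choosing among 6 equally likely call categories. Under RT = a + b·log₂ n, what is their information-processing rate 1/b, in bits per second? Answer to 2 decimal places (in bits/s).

Choice component = 529 − 245 = 284 ms over log₂(6) = 2.5850 bits.
b = 284 / 2.5850 = 109.866 ms/bit, so 1/b = 9.102 bits/s.

9.10 bits/s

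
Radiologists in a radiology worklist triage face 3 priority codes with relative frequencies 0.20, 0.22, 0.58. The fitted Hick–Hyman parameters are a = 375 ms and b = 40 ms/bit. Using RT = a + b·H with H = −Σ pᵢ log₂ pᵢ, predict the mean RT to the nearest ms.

H = 0.20·log₂(1/0.20) + 0.22·log₂(1/0.22) + 0.58·log₂(1/0.58) = 1.4008 bits.
RT = 375 + 40 × 1.4008 = 431.03 ms.

431 ms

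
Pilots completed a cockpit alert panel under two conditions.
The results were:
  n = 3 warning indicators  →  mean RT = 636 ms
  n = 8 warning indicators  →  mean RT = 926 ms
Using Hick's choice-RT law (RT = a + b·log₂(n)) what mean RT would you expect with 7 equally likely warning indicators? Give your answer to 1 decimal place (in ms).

886.5 ms

RT is linear in log₂ n, so two points fix the line:
  b = (926 − 636) / (log₂ 8 − log₂ 3) = 290 / (3 − 1.5850) = 204.942 ms/bit
  a = 636 − 204.942 × 1.5850 = 311.175 ms
Then RT(7) = 311.175 + 204.942 × log₂ 7 = 311.175 + 204.942 × 2.8074 ≈ 886.519 ms.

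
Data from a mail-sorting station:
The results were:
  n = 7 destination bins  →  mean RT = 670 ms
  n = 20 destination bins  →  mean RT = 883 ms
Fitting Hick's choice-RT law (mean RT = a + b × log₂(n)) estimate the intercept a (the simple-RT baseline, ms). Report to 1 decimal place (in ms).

b = (RT₂ − RT₁)/(log₂ n₂ − log₂ n₁) = (883 − 670)/(4.3219 − 2.8074) = 140.634 ms/bit.
a = RT₁ − b·log₂ n₁ = 670 − 140.634 × 2.8074 = 275.191 ms.

275.2 ms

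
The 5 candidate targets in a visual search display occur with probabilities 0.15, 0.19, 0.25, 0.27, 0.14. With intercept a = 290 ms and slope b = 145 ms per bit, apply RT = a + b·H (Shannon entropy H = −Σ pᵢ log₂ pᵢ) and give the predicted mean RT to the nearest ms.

620 ms

Entropy contributions −pᵢ log₂ pᵢ: 0.4105, 0.4552, 0.5000, 0.5100, 0.3971; sum H = 2.2729 bits.
RT = a + bH = 290 + 145·2.2729 = 619.57 ms.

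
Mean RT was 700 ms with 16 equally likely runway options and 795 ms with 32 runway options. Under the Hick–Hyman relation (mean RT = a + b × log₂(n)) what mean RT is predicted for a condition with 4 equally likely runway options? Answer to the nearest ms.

Solve the two-equation system in a and b:
  b = (795 − 700) / (log₂ 32 − log₂ 16) = 95 / (5 − 4) = 95 ms/bit
  a = 700 − 95 × 4 = 320 ms
Then RT(4) = 320 + 95 × log₂ 4 = 320 + 95 × 2 ≈ 510.000 ms.

510 ms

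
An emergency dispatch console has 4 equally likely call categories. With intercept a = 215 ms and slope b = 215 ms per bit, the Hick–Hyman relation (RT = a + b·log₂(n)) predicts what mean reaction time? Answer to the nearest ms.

log₂(4) = 2 bits, so RT = 215 + 215 × 2 ≈ 645.000 ms.

645 ms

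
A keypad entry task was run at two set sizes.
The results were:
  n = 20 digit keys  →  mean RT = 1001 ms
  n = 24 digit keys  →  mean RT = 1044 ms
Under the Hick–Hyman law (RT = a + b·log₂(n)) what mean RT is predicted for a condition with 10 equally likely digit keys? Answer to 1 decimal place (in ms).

Solve the two-equation system in a and b:
  b = (1044 − 1001) / (log₂ 24 − log₂ 20) = 43 / (4.5850 − 4.3219) = 163.477 ms/bit
  a = 1001 − 163.477 × 4.3219 = 294.465 ms
Then RT(10) = 294.465 + 163.477 × log₂ 10 = 294.465 + 163.477 × 3.3219 ≈ 837.523 ms.

837.5 ms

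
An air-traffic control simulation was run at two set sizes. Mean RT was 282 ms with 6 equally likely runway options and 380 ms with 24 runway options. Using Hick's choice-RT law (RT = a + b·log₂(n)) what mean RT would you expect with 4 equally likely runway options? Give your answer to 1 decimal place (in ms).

253.3 ms

Solve the two-equation system in a and b:
  b = (380 − 282) / (log₂ 24 − log₂ 6) = 98 / (4.5850 − 2.5850) = 49.000 ms/bit
  a = 282 − 49.000 × 2.5850 = 155.337 ms
Then RT(4) = 155.337 + 49.000 × log₂ 4 = 155.337 + 49.000 × 2 ≈ 253.337 ms.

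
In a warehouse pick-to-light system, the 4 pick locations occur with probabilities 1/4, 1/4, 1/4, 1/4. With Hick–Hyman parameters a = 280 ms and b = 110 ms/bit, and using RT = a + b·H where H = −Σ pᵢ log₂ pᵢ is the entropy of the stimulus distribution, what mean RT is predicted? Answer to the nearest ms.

H = −Σ pᵢ log₂ pᵢ = 0.25·2 + 0.25·2 + 0.25·2 + 0.25·2 = 2.000 bits.
RT = 280 + 110 × 2.000 = 500.00 ms.

500 ms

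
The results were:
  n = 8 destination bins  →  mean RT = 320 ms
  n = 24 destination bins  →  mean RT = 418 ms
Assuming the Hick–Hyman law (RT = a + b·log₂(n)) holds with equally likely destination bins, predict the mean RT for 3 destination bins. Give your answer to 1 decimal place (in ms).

232.5 ms

With log₂ n on the abscissa the relation is linear; from the two conditions:
  b = (418 − 320) / (log₂ 24 − log₂ 8) = 98 / (4.5850 − 3) = 61.831 ms/bit
  a = 320 − 61.831 × 3 = 134.507 ms
Then RT(3) = 134.507 + 61.831 × log₂ 3 = 134.507 + 61.831 × 1.5850 ≈ 232.507 ms.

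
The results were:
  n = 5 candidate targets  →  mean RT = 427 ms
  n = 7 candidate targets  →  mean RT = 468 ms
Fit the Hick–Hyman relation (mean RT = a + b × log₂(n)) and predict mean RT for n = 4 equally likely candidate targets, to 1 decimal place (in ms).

With log₂ n on the abscissa the relation is linear; from the two conditions:
  b = (468 − 427) / (log₂ 7 − log₂ 5) = 41 / (2.8074 − 2.3219) = 84.462 ms/bit
  a = 427 − 84.462 × 2.3219 = 230.886 ms
Then RT(4) = 230.886 + 84.462 × log₂ 4 = 230.886 + 84.462 × 2 ≈ 399.809 ms.

399.8 ms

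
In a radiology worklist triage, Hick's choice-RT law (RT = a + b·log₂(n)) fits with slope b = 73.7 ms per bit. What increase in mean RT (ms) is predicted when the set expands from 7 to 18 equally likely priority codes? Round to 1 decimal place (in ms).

100.4 ms

Only the slope matters, since a is common to both: ΔRT = b·log₂(n₂/n₁).
log₂(18) − log₂(7) = 4.1699 − 2.8074 = 1.3626.
ΔRT = 73.7 × 1.3626 = 100.421 ms.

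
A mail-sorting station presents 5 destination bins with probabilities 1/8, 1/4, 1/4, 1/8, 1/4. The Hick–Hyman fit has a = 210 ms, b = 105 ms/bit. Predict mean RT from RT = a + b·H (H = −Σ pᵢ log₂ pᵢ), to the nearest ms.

446 ms

H = −Σ pᵢ log₂ pᵢ = 0.125·3 + 0.25·2 + 0.25·2 + 0.125·3 + 0.25·2 = 2.250 bits.
RT = 210 + 105 × 2.250 = 446.25 ms.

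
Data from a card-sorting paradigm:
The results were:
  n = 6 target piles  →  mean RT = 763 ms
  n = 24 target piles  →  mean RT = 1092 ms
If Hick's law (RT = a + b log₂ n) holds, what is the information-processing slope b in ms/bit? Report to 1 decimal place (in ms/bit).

The slope on a log₂ axis is (1092 − 763) / (4.5850 − 2.5850) = 164.500 ms/bit.

164.5 ms/bit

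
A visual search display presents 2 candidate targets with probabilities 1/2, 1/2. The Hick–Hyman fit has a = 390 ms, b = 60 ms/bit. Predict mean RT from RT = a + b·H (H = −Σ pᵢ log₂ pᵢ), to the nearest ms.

H = −Σ pᵢ log₂ pᵢ = 0.5·1 + 0.5·1 = 1.000 bits.
RT = 390 + 60 × 1.000 = 450.00 ms.

450 ms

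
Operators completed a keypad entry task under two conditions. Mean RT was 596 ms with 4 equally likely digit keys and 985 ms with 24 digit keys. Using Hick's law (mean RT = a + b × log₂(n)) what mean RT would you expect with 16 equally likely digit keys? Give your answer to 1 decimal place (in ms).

RT is linear in log₂ n, so two points fix the line:
  b = (985 − 596) / (log₂ 24 − log₂ 4) = 389 / (4.5850 − 2) = 150.486 ms/bit
  a = 596 − 150.486 × 2 = 295.029 ms
Then RT(16) = 295.029 + 150.486 × log₂ 16 = 295.029 + 150.486 × 4 ≈ 896.971 ms.

897.0 ms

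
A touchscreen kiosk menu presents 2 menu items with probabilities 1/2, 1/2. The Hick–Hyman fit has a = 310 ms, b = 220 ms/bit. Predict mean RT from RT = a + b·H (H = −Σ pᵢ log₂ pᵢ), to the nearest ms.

H = −Σ pᵢ log₂ pᵢ = 0.5·1 + 0.5·1 = 1.000 bits.
RT = 310 + 220 × 1.000 = 530.00 ms.

530 ms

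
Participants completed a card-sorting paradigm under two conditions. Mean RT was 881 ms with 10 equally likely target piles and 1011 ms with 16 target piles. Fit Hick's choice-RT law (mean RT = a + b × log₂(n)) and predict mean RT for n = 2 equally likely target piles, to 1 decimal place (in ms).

435.8 ms

RT is linear in log₂ n, so two points fix the line:
  b = (1011 − 881) / (log₂ 16 − log₂ 10) = 130 / (4 − 3.3219) = 191.720 ms/bit
  a = 881 − 191.720 × 3.3219 = 244.120 ms
Then RT(2) = 244.120 + 191.720 × log₂ 2 = 244.120 + 191.720 × 1 ≈ 435.840 ms.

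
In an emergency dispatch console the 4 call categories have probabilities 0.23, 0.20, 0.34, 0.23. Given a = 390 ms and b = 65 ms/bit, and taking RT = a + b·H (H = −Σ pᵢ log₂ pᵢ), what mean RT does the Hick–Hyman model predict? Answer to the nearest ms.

H = 0.23·log₂(1/0.23) + 0.20·log₂(1/0.20) + 0.34·log₂(1/0.34) + 0.23·log₂(1/0.23) = 1.9689 bits.
RT = 390 + 65 × 1.9689 = 517.98 ms.

518 ms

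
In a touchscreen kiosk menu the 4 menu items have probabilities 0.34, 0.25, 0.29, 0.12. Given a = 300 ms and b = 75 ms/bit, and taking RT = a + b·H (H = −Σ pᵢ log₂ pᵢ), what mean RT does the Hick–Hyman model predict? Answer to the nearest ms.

444 ms

Entropy contributions −pᵢ log₂ pᵢ: 0.5292, 0.5000, 0.5179, 0.3671; sum H = 1.9141 bits.
RT = a + bH = 300 + 75·1.9141 = 443.56 ms.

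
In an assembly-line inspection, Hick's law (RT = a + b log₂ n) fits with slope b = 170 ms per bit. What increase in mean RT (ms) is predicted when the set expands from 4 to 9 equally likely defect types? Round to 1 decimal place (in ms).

The intercept a cancels: ΔRT = b·(log₂ n₂ − log₂ n₁) = b·log₂(n₂/n₁).
log₂(9) − log₂(4) = 3.1699 − 2 = 1.1699.
ΔRT = 170 × 1.1699 = 198.887 ms.

198.9 ms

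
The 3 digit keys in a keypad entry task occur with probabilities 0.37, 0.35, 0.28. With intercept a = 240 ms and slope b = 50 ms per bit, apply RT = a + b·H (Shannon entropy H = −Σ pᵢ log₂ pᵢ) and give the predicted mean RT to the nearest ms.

Entropy contributions −pᵢ log₂ pᵢ: 0.5307, 0.5301, 0.5142; sum H = 1.5751 bits.
RT = a + bH = 240 + 50·1.5751 = 318.75 ms.

319 ms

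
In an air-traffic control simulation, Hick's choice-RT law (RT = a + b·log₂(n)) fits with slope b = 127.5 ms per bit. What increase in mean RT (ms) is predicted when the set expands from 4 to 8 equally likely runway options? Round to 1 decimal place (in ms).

127.5 ms

Only the slope matters, since a is common to both: ΔRT = b·log₂(n₂/n₁).
log₂(8) − log₂(4) = log₂(8/4) = log₂(2) = 1.
ΔRT = 127.5 × 1.0000 = 127.500 ms.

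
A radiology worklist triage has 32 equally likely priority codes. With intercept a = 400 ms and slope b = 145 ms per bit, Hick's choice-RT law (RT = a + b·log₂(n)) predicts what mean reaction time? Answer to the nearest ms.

1125 ms

log₂(32) = 5 bits, so RT = 400 + 145 × 5 ≈ 1125.000 ms.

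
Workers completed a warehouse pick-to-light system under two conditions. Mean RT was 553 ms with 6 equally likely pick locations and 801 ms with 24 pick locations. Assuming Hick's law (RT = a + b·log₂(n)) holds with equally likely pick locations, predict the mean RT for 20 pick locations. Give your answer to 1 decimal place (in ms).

With log₂ n on the abscissa the relation is linear; from the two conditions:
  b = (801 − 553) / (log₂ 24 − log₂ 6) = 248 / (4.5850 − 2.5850) = 124.000 ms/bit
  a = 553 − 124.000 × 2.5850 = 232.465 ms
Then RT(20) = 232.465 + 124.000 × log₂ 20 = 232.465 + 124.000 × 4.3219 ≈ 768.384 ms.

768.4 ms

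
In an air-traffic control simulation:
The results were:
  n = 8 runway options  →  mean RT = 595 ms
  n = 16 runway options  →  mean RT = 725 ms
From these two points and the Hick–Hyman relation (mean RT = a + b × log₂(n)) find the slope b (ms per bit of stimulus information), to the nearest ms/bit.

The slope on a log₂ axis is (725 − 595) / (4 − 3) = 130 ms/bit.

130 ms/bit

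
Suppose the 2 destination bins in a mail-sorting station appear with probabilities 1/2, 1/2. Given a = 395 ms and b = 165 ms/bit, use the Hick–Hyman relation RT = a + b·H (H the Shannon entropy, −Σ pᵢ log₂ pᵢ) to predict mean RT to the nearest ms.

560 ms

Each term −pᵢ log₂ pᵢ: 0.5·1 + 0.5·1; summed, H = 1.000 bits.
Mean RT = a + bH = 395 + 165·1.000 = 560.00 ms.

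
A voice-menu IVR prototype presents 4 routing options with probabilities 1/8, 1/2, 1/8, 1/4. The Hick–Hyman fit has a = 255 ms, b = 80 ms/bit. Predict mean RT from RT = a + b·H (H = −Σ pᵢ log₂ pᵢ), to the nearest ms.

395 ms

Each term −pᵢ log₂ pᵢ: 0.125·3 + 0.5·1 + 0.125·3 + 0.25·2; summed, H = 1.750 bits.
Mean RT = a + bH = 255 + 80·1.750 = 395.00 ms.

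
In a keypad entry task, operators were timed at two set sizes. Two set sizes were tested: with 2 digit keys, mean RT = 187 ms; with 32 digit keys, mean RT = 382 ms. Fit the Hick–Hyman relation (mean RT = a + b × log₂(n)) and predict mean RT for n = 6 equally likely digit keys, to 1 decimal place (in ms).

With log₂ n on the abscissa the relation is linear; from the two conditions:
  b = (382 − 187) / (log₂ 32 − log₂ 2) = 195 / (5 − 1) = 48.750 ms/bit
  a = 187 − 48.750 × 1 = 138.250 ms
Then RT(6) = 138.250 + 48.750 × log₂ 6 = 138.250 + 48.750 × 2.5850 ≈ 264.267 ms.

264.3 ms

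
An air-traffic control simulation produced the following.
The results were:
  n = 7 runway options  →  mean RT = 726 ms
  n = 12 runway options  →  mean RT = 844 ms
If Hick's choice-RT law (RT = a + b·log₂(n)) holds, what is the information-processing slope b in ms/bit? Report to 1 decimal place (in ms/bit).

151.7 ms/bit

The slope on a log₂ axis is (844 − 726) / (3.5850 − 2.8074) = 151.747 ms/bit.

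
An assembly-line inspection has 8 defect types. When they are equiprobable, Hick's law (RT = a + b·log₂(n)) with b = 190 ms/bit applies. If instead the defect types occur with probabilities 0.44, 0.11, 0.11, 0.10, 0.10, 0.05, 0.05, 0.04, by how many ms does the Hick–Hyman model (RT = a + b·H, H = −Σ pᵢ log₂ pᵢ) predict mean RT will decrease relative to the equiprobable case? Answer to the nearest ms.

94 ms

Equiprobable entropy H₀ = log₂ 8 = 3.0000 bits.
Skewed entropy H = −Σ pᵢ log₂ pᵢ = 2.5041 bits.
ΔRT = b·(H₀ − H) = 190 × 0.4959 = 94.23 ms.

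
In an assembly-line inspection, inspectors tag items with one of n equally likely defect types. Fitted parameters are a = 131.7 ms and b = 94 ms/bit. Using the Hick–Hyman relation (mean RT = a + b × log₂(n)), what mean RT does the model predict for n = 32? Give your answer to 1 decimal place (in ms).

log₂(32) = 5 bits, so RT = 131.7 + 94 × 5 ≈ 601.700 ms.

601.7 ms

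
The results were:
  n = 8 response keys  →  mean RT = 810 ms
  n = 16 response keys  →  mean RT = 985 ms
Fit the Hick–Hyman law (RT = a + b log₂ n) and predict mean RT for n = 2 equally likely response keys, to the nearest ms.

Solve the two-equation system in a and b:
  b = (985 − 810) / (log₂ 16 − log₂ 8) = 175 / (4 − 3) = 175 ms/bit
  a = 810 − 175 × 3 = 285 ms
Then RT(2) = 285 + 175 × log₂ 2 = 285 + 175 × 1 ≈ 460.000 ms.

460 ms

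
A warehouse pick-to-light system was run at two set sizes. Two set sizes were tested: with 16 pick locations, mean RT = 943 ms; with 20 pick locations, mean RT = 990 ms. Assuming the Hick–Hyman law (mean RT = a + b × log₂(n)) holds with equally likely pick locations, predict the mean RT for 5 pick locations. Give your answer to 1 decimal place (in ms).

Fit slope and intercept:
  b = (990 − 943) / (log₂ 20 − log₂ 16) = 47 / (4.3219 − 4) = 145.995 ms/bit
  a = 943 − 145.995 × 4 = 359.019 ms
Then RT(5) = 359.019 + 145.995 × log₂ 5 = 359.019 + 145.995 × 2.3219 ≈ 698.009 ms.

698.0 ms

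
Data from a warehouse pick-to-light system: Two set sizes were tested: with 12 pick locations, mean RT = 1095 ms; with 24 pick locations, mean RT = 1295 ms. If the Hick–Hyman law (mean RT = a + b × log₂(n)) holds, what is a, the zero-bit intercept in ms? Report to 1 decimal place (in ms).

The slope on a log₂ axis is (1295 − 1095) / (4.5850 − 3.5850) = 200.000 ms/bit.
Intercept: a = 1095 − 200.000·log₂(12) = 378.007 ms.

378.0 ms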